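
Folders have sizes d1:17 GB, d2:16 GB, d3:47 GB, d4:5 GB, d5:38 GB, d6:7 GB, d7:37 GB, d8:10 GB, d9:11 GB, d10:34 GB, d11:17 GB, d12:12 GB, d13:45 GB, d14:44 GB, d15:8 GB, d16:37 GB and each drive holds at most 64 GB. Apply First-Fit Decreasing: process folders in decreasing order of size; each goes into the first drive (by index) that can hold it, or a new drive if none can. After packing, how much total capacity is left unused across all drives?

63

Sorted descending: 47, 45, 44, 38, 37, 37, 34, 17, 17, 16, 12, 11, 10, 8, 7, 5.
drive 1: place 47 GB, 17 GB left
drive 2: place 45 GB, 19 GB left
drive 3: place 44 GB, 20 GB left
drive 4: place 38 GB, 26 GB left
drive 5: place 37 GB, 27 GB left
drive 6: place 37 GB, 27 GB left
drive 7: place 34 GB, 30 GB left
drive 1: place 17 GB, 0 GB left
drive 2: place 17 GB, 2 GB left
drive 3: place 16 GB, 4 GB left
drive 4: place 12 GB, 14 GB left
drive 4: place 11 GB, 3 GB left
drive 5: place 10 GB, 17 GB left
drive 5: place 8 GB, 9 GB left
drive 5: place 7 GB, 2 GB left
drive 6: place 5 GB, 22 GB left
7 drives × 64 GB = 448 GB; used 385 GB; unused 63 GB.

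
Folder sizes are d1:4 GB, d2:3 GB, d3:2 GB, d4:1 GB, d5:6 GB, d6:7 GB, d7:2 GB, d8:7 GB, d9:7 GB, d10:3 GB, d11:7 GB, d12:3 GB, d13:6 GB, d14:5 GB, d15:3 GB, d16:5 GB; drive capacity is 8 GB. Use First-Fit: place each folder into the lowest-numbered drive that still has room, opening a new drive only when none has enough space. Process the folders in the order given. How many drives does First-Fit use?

10 drives

d1 (4 GB) → drive 1 (remaining 4 GB)
d2 (3 GB) → drive 1 (remaining 1 GB)
d3 (2 GB) → drive 2 (remaining 6 GB)
d4 (1 GB) → drive 1 (remaining 0 GB)
d5 (6 GB) → drive 2 (remaining 0 GB)
d6 (7 GB) → drive 3 (remaining 1 GB)
d7 (2 GB) → drive 4 (remaining 6 GB)
d8 (7 GB) → drive 5 (remaining 1 GB)
d9 (7 GB) → drive 6 (remaining 1 GB)
d10 (3 GB) → drive 4 (remaining 3 GB)
d11 (7 GB) → drive 7 (remaining 1 GB)
d12 (3 GB) → drive 4 (remaining 0 GB)
d13 (6 GB) → drive 8 (remaining 2 GB)
d14 (5 GB) → drive 9 (remaining 3 GB)
d15 (3 GB) → drive 9 (remaining 0 GB)
d16 (5 GB) → drive 10 (remaining 3 GB)
Final drives: [4,3,1] [2,6] [7] [2,3,3] [7] [7] [7] [6] [5,3] [5].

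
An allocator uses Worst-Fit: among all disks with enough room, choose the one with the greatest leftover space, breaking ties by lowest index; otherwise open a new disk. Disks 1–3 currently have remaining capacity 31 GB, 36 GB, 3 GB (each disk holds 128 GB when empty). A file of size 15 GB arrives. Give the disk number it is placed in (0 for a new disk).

Disks with room: disk 1 (31 GB), disk 2 (36 GB).
Most room is disk 2 with 36 GB free.

2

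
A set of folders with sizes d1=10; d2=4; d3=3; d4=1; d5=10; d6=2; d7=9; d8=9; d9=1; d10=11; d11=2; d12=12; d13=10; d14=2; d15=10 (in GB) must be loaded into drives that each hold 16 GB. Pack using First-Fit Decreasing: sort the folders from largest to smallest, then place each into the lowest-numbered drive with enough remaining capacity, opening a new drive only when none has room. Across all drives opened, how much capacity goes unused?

32

Sorted descending: 12, 11, 10, 10, 10, 10, 9, 9, 4, 3, 2, 2, 2, 1, 1.
drive 1: place 12 GB, 4 GB left
drive 2: place 11 GB, 5 GB left
drive 3: place 10 GB, 6 GB left
drive 4: place 10 GB, 6 GB left
drive 5: place 10 GB, 6 GB left
drive 6: place 10 GB, 6 GB left
drive 7: place 9 GB, 7 GB left
drive 8: place 9 GB, 7 GB left
drive 1: place 4 GB, 0 GB left
drive 2: place 3 GB, 2 GB left
drive 2: place 2 GB, 0 GB left
drive 3: place 2 GB, 4 GB left
drive 3: place 2 GB, 2 GB left
drive 3: place 1 GB, 1 GB left
drive 3: place 1 GB, 0 GB left
8 drives × 16 GB = 128 GB; used 96 GB; unused 32 GB.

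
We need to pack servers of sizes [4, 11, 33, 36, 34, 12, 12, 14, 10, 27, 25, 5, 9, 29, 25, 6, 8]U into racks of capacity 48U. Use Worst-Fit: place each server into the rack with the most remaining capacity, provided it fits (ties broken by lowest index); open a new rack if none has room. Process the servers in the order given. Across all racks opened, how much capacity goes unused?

84

Put 4U in rack 1; 44U remain.
Put 11U in rack 1; 33U remain.
Put 33U in rack 1; 0U remain.
Put 36U in rack 2; 12U remain.
Put 34U in rack 3; 14U remain.
Put 12U in rack 3; 2U remain.
Put 12U in rack 2; 0U remain.
Put 14U in rack 4; 34U remain.
Put 10U in rack 4; 24U remain.
Put 27U in rack 5; 21U remain.
Put 25U in rack 6; 23U remain.
Put 5U in rack 4; 19U remain.
Put 9U in rack 6; 14U remain.
Put 29U in rack 7; 19U remain.
Put 25U in rack 8; 23U remain.
Put 6U in rack 8; 17U remain.
Put 8U in rack 5; 13U remain.
8 racks × 48U = 384U; used 300U; unused 84U.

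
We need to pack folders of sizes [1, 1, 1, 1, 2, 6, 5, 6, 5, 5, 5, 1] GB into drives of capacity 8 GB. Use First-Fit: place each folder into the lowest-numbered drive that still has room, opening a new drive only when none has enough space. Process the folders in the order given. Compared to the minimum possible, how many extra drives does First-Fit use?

1

First-Fit: [1,1,1,1,2,1] [6] [5] [6] [5] [5] [5] → 7 drives.
6 folders exceed 4 GB (half the capacity), and no two of those can share a drive, so at least 6 drives are needed.
An optimal packing achieves that bound: [6,2] [6,1,1] [5,1,1,1] [5] [5] [5] → 6 drives.
Excess: 7 − 6 = 1.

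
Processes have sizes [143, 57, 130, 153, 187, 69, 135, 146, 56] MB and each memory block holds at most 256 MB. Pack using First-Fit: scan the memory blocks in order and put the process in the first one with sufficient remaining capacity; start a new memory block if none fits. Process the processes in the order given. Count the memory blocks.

6

memory block 1: place 143 MB, 113 MB left
memory block 1: place 57 MB, 56 MB left
memory block 2: place 130 MB, 126 MB left
memory block 3: place 153 MB, 103 MB left
memory block 4: place 187 MB, 69 MB left
memory block 2: place 69 MB, 57 MB left
memory block 5: place 135 MB, 121 MB left
memory block 6: place 146 MB, 110 MB left
memory block 1: place 56 MB, 0 MB left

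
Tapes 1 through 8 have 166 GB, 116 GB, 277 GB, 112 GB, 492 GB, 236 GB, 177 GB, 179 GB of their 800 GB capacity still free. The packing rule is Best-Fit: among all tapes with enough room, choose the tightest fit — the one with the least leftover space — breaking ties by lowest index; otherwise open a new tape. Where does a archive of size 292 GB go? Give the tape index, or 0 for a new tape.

5

Tapes with room: tape 5 (492 GB).
Tightest fit is tape 5 with 492 GB free.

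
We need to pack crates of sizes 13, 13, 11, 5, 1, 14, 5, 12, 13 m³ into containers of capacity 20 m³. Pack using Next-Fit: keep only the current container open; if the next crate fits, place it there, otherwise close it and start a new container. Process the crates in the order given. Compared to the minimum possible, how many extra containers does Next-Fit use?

0

Next-Fit: [13] [13] [11,5,1] [14,5] [12] [13] → 6 containers.
6 crates exceed 10 m³ (half the capacity), and no two of those can share a container, so at least 6 containers are needed.
So 6 is already optimal.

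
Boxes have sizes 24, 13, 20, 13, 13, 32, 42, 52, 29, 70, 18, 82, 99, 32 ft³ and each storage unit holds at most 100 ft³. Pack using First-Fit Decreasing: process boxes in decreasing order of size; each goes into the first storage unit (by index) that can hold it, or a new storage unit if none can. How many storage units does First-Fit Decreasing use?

Sorted descending: 99, 82, 70, 52, 42, 32, 32, 29, 24, 20, 18, 13, 13, 13.
Put 99 ft³ in storage unit 1; 1 ft³ remain.
Put 82 ft³ in storage unit 2; 18 ft³ remain.
Put 70 ft³ in storage unit 3; 30 ft³ remain.
Put 52 ft³ in storage unit 4; 48 ft³ remain.
Put 42 ft³ in storage unit 4; 6 ft³ remain.
Put 32 ft³ in storage unit 5; 68 ft³ remain.
Put 32 ft³ in storage unit 5; 36 ft³ remain.
Put 29 ft³ in storage unit 3; 1 ft³ remain.
Put 24 ft³ in storage unit 5; 12 ft³ remain.
Put 20 ft³ in storage unit 6; 80 ft³ remain.
Put 18 ft³ in storage unit 2; 0 ft³ remain.
Put 13 ft³ in storage unit 6; 67 ft³ remain.
Put 13 ft³ in storage unit 6; 54 ft³ remain.
Put 13 ft³ in storage unit 6; 41 ft³ remain.

6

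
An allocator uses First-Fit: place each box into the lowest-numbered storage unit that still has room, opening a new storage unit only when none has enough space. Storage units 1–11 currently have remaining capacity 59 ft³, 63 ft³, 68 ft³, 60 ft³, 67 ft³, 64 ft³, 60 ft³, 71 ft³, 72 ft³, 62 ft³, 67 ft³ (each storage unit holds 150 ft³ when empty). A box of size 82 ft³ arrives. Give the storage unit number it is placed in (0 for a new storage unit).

No storage unit has ≥ 82 ft³ free, so a new storage unit is opened.

0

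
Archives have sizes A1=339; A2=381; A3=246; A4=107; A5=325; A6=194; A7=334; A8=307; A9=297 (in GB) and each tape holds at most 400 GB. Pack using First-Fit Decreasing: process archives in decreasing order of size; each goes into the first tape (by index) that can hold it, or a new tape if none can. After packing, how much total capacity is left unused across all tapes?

Sorted descending: 381, 339, 334, 325, 307, 297, 246, 194, 107.
tape 1: place 381 GB, 19 GB left
tape 2: place 339 GB, 61 GB left
tape 3: place 334 GB, 66 GB left
tape 4: place 325 GB, 75 GB left
tape 5: place 307 GB, 93 GB left
tape 6: place 297 GB, 103 GB left
tape 7: place 246 GB, 154 GB left
tape 8: place 194 GB, 206 GB left
tape 7: place 107 GB, 47 GB left
8 tapes × 400 GB = 3200 GB; used 2530 GB; unused 670 GB.

670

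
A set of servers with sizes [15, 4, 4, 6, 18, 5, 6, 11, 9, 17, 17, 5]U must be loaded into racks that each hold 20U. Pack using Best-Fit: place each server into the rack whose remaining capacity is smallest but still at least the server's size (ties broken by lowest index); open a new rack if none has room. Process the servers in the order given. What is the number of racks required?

Put 15U in rack 1; 5U remain.
Put 4U in rack 1; 1U remain.
Put 4U in rack 2; 16U remain.
Put 6U in rack 2; 10U remain.
Put 18U in rack 3; 2U remain.
Put 5U in rack 2; 5U remain.
Put 6U in rack 4; 14U remain.
Put 11U in rack 4; 3U remain.
Put 9U in rack 5; 11U remain.
Put 17U in rack 6; 3U remain.
Put 17U in rack 7; 3U remain.
Put 5U in rack 2; 0U remain.
Final racks: [15,4] [4,6,5,5] [18] [6,11] [9] [17] [17].

7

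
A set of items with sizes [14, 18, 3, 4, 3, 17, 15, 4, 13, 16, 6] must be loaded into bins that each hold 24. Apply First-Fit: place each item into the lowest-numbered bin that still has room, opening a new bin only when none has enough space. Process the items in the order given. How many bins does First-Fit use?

bin 1: place 14, 10 left
bin 2: place 18, 6 left
bin 1: place 3, 7 left
bin 1: place 4, 3 left
bin 1: place 3, 0 left
bin 3: place 17, 7 left
bin 4: place 15, 9 left
bin 2: place 4, 2 left
bin 5: place 13, 11 left
bin 6: place 16, 8 left
bin 3: place 6, 1 left

6 bins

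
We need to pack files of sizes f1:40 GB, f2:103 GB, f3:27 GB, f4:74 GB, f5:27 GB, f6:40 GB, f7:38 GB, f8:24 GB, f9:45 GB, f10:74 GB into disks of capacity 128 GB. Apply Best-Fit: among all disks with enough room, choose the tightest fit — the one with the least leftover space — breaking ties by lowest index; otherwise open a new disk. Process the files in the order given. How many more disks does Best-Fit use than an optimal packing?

Best-Fit: [40,27,40] [103,24] [74,27] [38,45] [74] → 5 disks.
Total size 492 GB; any packing needs at least ⌈492/128⌉ = 4 disks.
An optimal packing achieves that bound: [103,24] [74,45] [74,27,27] [40,40,38] → 4 disks.
Excess: 5 − 4 = 1.

1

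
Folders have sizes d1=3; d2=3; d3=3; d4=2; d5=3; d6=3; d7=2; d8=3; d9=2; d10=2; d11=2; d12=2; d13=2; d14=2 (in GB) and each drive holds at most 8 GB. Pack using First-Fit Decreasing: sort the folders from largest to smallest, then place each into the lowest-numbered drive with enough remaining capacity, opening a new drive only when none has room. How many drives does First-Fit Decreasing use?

Sorted descending: 3, 3, 3, 3, 3, 3, 2, 2, 2, 2, 2, 2, 2, 2.
Put 3 GB in drive 1; 5 GB remain.
Put 3 GB in drive 1; 2 GB remain.
Put 3 GB in drive 2; 5 GB remain.
Put 3 GB in drive 2; 2 GB remain.
Put 3 GB in drive 3; 5 GB remain.
Put 3 GB in drive 3; 2 GB remain.
Put 2 GB in drive 1; 0 GB remain.
Put 2 GB in drive 2; 0 GB remain.
Put 2 GB in drive 3; 0 GB remain.
Put 2 GB in drive 4; 6 GB remain.
Put 2 GB in drive 4; 4 GB remain.
Put 2 GB in drive 4; 2 GB remain.
Put 2 GB in drive 4; 0 GB remain.
Put 2 GB in drive 5; 6 GB remain.
Final drives: [3,3,2] [3,3,2] [3,3,2] [2,2,2,2] [2].

5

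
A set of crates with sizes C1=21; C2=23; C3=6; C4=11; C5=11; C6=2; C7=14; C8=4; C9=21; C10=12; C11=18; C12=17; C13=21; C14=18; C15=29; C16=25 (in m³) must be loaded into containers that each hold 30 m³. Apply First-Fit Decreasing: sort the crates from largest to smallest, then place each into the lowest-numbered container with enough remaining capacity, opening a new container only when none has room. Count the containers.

10 containers

Sorted descending: 29, 25, 23, 21, 21, 21, 18, 18, 17, 14, 12, 11, 11, 6, 4, 2.
Put 29 m³ in container 1; 1 m³ remain.
Put 25 m³ in container 2; 5 m³ remain.
Put 23 m³ in container 3; 7 m³ remain.
Put 21 m³ in container 4; 9 m³ remain.
Put 21 m³ in container 5; 9 m³ remain.
Put 21 m³ in container 6; 9 m³ remain.
Put 18 m³ in container 7; 12 m³ remain.
Put 18 m³ in container 8; 12 m³ remain.
Put 17 m³ in container 9; 13 m³ remain.
Put 14 m³ in container 10; 16 m³ remain.
Put 12 m³ in container 7; 0 m³ remain.
Put 11 m³ in container 8; 1 m³ remain.
Put 11 m³ in container 9; 2 m³ remain.
Put 6 m³ in container 3; 1 m³ remain.
Put 4 m³ in container 2; 1 m³ remain.
Put 2 m³ in container 4; 7 m³ remain.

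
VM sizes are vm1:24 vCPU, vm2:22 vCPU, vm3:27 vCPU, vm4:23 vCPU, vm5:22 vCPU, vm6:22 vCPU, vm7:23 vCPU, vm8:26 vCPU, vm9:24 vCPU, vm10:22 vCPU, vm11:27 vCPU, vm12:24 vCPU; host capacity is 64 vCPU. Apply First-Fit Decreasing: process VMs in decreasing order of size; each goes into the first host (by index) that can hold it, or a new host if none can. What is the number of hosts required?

Sorted descending: 27, 27, 26, 24, 24, 24, 23, 23, 22, 22, 22, 22.
Put 27 vCPU in host 1; 37 vCPU remain.
Put 27 vCPU in host 1; 10 vCPU remain.
Put 26 vCPU in host 2; 38 vCPU remain.
Put 24 vCPU in host 2; 14 vCPU remain.
Put 24 vCPU in host 3; 40 vCPU remain.
Put 24 vCPU in host 3; 16 vCPU remain.
Put 23 vCPU in host 4; 41 vCPU remain.
Put 23 vCPU in host 4; 18 vCPU remain.
Put 22 vCPU in host 5; 42 vCPU remain.
Put 22 vCPU in host 5; 20 vCPU remain.
Put 22 vCPU in host 6; 42 vCPU remain.
Put 22 vCPU in host 6; 20 vCPU remain.

6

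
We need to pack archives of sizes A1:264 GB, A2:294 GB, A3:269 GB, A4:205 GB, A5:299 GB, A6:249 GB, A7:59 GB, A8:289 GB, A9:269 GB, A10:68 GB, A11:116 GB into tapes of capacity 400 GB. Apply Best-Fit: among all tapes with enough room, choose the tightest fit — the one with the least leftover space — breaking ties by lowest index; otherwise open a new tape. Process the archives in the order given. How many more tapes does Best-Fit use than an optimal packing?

0

Best-Fit: [264] [294,68] [269,116] [205] [299,59] [249] [289] [269] → 8 tapes.
8 archives exceed 200 GB (half the capacity), and no two of those can share a tape, so at least 8 tapes are needed.
So 8 is already optimal.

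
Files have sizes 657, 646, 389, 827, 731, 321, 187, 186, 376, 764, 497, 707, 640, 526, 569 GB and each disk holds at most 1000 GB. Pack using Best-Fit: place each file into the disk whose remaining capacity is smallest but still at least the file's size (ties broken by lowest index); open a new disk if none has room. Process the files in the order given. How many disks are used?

Put 657 GB in disk 1; 343 GB remain.
Put 646 GB in disk 2; 354 GB remain.
Put 389 GB in disk 3; 611 GB remain.
Put 827 GB in disk 4; 173 GB remain.
Put 731 GB in disk 5; 269 GB remain.
Put 321 GB in disk 1; 22 GB remain.
Put 187 GB in disk 5; 82 GB remain.
Put 186 GB in disk 2; 168 GB remain.
Put 376 GB in disk 3; 235 GB remain.
Put 764 GB in disk 6; 236 GB remain.
Put 497 GB in disk 7; 503 GB remain.
Put 707 GB in disk 8; 293 GB remain.
Put 640 GB in disk 9; 360 GB remain.
Put 526 GB in disk 10; 474 GB remain.
Put 569 GB in disk 11; 431 GB remain.
Final disks: [657,321] [646,186] [389,376] [827] [731,187] [764] [497] [707] [640] [526] [569].

11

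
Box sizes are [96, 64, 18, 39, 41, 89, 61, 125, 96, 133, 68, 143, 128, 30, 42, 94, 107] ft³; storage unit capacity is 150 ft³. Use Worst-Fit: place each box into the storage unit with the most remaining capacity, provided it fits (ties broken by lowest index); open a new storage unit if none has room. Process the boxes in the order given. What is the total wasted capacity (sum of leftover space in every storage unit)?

276

Put 96 ft³ in storage unit 1; 54 ft³ remain.
Put 64 ft³ in storage unit 2; 86 ft³ remain.
Put 18 ft³ in storage unit 2; 68 ft³ remain.
Put 39 ft³ in storage unit 2; 29 ft³ remain.
Put 41 ft³ in storage unit 1; 13 ft³ remain.
Put 89 ft³ in storage unit 3; 61 ft³ remain.
Put 61 ft³ in storage unit 3; 0 ft³ remain.
Put 125 ft³ in storage unit 4; 25 ft³ remain.
Put 96 ft³ in storage unit 5; 54 ft³ remain.
Put 133 ft³ in storage unit 6; 17 ft³ remain.
Put 68 ft³ in storage unit 7; 82 ft³ remain.
Put 143 ft³ in storage unit 8; 7 ft³ remain.
Put 128 ft³ in storage unit 9; 22 ft³ remain.
Put 30 ft³ in storage unit 7; 52 ft³ remain.
Put 42 ft³ in storage unit 5; 12 ft³ remain.
Put 94 ft³ in storage unit 10; 56 ft³ remain.
Put 107 ft³ in storage unit 11; 43 ft³ remain.
11 storage units × 150 ft³ = 1650 ft³; used 1374 ft³; unused 276 ft³.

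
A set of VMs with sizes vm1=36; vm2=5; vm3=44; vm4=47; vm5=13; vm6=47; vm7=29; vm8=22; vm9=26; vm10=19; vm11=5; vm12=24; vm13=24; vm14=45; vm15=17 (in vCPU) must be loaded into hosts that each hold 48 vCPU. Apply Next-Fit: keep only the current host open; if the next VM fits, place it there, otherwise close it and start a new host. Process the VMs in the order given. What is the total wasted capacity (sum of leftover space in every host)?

125

vm1 (36 vCPU) → host 1 (remaining 12 vCPU)
vm2 (5 vCPU) → host 1 (remaining 7 vCPU)
vm3 (44 vCPU) → host 2 (remaining 4 vCPU)
vm4 (47 vCPU) → host 3 (remaining 1 vCPU)
vm5 (13 vCPU) → host 4 (remaining 35 vCPU)
vm6 (47 vCPU) → host 5 (remaining 1 vCPU)
vm7 (29 vCPU) → host 6 (remaining 19 vCPU)
vm8 (22 vCPU) → host 7 (remaining 26 vCPU)
vm9 (26 vCPU) → host 7 (remaining 0 vCPU)
vm10 (19 vCPU) → host 8 (remaining 29 vCPU)
vm11 (5 vCPU) → host 8 (remaining 24 vCPU)
vm12 (24 vCPU) → host 8 (remaining 0 vCPU)
vm13 (24 vCPU) → host 9 (remaining 24 vCPU)
vm14 (45 vCPU) → host 10 (remaining 3 vCPU)
vm15 (17 vCPU) → host 11 (remaining 31 vCPU)
11 hosts × 48 vCPU = 528 vCPU; used 403 vCPU; unused 125 vCPU.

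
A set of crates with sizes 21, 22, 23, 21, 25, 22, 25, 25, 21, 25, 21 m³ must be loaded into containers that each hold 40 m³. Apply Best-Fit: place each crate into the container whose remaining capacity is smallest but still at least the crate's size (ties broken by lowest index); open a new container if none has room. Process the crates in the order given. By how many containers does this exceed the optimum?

Best-Fit: [21] [22] [23] [21] [25] [22] [25] [25] [21] [25] [21] → 11 containers.
11 crates exceed 20 m³ (half the capacity), and no two of those can share a container, so at least 11 containers are needed.
So 11 is already optimal.

0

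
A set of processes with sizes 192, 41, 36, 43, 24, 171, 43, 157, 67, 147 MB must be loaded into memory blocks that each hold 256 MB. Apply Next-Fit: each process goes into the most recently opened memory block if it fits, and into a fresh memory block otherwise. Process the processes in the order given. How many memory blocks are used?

memory block 1: place 192 MB, 64 MB left
memory block 1: place 41 MB, 23 MB left
memory block 2: place 36 MB, 220 MB left
memory block 2: place 43 MB, 177 MB left
memory block 2: place 24 MB, 153 MB left
memory block 3: place 171 MB, 85 MB left
memory block 3: place 43 MB, 42 MB left
memory block 4: place 157 MB, 99 MB left
memory block 4: place 67 MB, 32 MB left
memory block 5: place 147 MB, 109 MB left
Final memory blocks: [192,41] [36,43,24] [171,43] [157,67] [147].

5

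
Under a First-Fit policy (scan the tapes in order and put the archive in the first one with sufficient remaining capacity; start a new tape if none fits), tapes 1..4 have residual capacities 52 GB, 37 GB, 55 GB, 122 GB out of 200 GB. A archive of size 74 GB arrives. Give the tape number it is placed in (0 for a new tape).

Tapes with room: tape 4 (122 GB).
The first with room is tape 4.

4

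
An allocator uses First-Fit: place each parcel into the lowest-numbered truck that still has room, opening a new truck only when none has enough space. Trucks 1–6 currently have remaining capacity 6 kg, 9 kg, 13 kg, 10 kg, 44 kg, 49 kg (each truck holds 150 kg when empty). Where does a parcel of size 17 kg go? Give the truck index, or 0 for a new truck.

Trucks with room: truck 5 (44 kg), truck 6 (49 kg).
The first with room is truck 5.

5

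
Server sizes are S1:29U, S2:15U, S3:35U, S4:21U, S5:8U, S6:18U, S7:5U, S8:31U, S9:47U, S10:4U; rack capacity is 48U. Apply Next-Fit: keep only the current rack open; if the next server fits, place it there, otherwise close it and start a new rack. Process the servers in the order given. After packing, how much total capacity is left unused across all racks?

rack 1: place S1 (29U), 19U left
rack 1: place S2 (15U), 4U left
rack 2: place S3 (35U), 13U left
rack 3: place S4 (21U), 27U left
rack 3: place S5 (8U), 19U left
rack 3: place S6 (18U), 1U left
rack 4: place S7 (5U), 43U left
rack 4: place S8 (31U), 12U left
rack 5: place S9 (47U), 1U left
rack 6: place S10 (4U), 44U left
6 racks × 48U = 288U; used 213U; unused 75U.

75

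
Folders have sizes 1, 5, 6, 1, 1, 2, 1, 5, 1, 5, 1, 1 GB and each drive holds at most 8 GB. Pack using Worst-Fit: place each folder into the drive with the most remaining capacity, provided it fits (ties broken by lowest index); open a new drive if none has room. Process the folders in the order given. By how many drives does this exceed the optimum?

0

Worst-Fit: [1,5,1,1] [6,1] [2,1,5] [5,1,1] → 4 drives.
Total size 30 GB; any packing needs at least ⌈30/8⌉ = 4 drives.
So 4 is already optimal.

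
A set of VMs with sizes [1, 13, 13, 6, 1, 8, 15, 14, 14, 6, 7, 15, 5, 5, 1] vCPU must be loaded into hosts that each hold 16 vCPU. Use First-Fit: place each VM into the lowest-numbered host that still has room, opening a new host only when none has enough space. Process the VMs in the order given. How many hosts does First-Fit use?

host 1: place 1 vCPU, 15 vCPU left
host 1: place 13 vCPU, 2 vCPU left
host 2: place 13 vCPU, 3 vCPU left
host 3: place 6 vCPU, 10 vCPU left
host 1: place 1 vCPU, 1 vCPU left
host 3: place 8 vCPU, 2 vCPU left
host 4: place 15 vCPU, 1 vCPU left
host 5: place 14 vCPU, 2 vCPU left
host 6: place 14 vCPU, 2 vCPU left
host 7: place 6 vCPU, 10 vCPU left
host 7: place 7 vCPU, 3 vCPU left
host 8: place 15 vCPU, 1 vCPU left
host 9: place 5 vCPU, 11 vCPU left
host 9: place 5 vCPU, 6 vCPU left
host 1: place 1 vCPU, 0 vCPU left
Final hosts: [1,13,1,1] [13] [6,8] [15] [14] [14] [6,7] [15] [5,5].

9 hosts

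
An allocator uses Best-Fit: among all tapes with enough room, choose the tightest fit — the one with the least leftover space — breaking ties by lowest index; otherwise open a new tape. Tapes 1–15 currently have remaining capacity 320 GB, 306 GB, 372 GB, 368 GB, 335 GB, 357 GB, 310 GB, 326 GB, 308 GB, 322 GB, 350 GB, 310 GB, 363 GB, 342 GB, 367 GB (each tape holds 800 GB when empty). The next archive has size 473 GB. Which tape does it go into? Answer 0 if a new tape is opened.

No tape has ≥ 473 GB free, so a new tape is opened.

0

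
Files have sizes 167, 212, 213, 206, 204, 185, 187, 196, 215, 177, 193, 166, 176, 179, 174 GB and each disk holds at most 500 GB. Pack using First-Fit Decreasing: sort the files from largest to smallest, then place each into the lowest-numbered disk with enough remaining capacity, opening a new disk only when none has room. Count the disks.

8

Sorted descending: 215, 213, 212, 206, 204, 196, 193, 187, 185, 179, 177, 176, 174, 167, 166.
disk 1: place 215 GB, 285 GB left
disk 1: place 213 GB, 72 GB left
disk 2: place 212 GB, 288 GB left
disk 2: place 206 GB, 82 GB left
disk 3: place 204 GB, 296 GB left
disk 3: place 196 GB, 100 GB left
disk 4: place 193 GB, 307 GB left
disk 4: place 187 GB, 120 GB left
disk 5: place 185 GB, 315 GB left
disk 5: place 179 GB, 136 GB left
disk 6: place 177 GB, 323 GB left
disk 6: place 176 GB, 147 GB left
disk 7: place 174 GB, 326 GB left
disk 7: place 167 GB, 159 GB left
disk 8: place 166 GB, 334 GB left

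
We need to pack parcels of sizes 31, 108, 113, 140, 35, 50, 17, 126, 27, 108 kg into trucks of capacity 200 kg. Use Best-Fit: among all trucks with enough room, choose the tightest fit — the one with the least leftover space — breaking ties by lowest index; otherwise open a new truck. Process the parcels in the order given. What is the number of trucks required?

5 trucks

Put 31 kg in truck 1; 169 kg remain.
Put 108 kg in truck 1; 61 kg remain.
Put 113 kg in truck 2; 87 kg remain.
Put 140 kg in truck 3; 60 kg remain.
Put 35 kg in truck 3; 25 kg remain.
Put 50 kg in truck 1; 11 kg remain.
Put 17 kg in truck 3; 8 kg remain.
Put 126 kg in truck 4; 74 kg remain.
Put 27 kg in truck 4; 47 kg remain.
Put 108 kg in truck 5; 92 kg remain.
Final trucks: [31,108,50] [113] [140,35,17] [126,27] [108].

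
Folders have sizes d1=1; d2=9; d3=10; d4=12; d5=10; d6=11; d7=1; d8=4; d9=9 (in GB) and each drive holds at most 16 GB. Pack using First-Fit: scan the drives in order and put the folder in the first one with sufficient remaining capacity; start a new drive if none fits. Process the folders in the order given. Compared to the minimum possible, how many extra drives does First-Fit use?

0

First-Fit: [1,9,1,4] [10] [12] [10] [11] [9] → 6 drives.
6 folders exceed 8 GB (half the capacity), and no two of those can share a drive, so at least 6 drives are needed.
So 6 is already optimal.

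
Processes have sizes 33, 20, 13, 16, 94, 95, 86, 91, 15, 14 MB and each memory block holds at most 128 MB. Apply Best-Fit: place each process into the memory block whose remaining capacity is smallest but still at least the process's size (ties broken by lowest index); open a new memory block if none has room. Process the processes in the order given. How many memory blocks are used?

5

33 MB → memory block 1 (remaining 95 MB)
20 MB → memory block 1 (remaining 75 MB)
13 MB → memory block 1 (remaining 62 MB)
16 MB → memory block 1 (remaining 46 MB)
94 MB → memory block 2 (remaining 34 MB)
95 MB → memory block 3 (remaining 33 MB)
86 MB → memory block 4 (remaining 42 MB)
91 MB → memory block 5 (remaining 37 MB)
15 MB → memory block 3 (remaining 18 MB)
14 MB → memory block 3 (remaining 4 MB)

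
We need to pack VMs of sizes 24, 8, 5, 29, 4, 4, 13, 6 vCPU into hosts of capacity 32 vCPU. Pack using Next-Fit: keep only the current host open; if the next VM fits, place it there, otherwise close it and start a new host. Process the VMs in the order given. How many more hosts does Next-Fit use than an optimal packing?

1

Next-Fit: [24,8] [5] [29] [4,4,13,6] → 4 hosts.
Total size 93 vCPU; any packing needs at least ⌈93/32⌉ = 3 hosts.
An optimal packing achieves that bound: [29] [24,8] [13,6,5,4,4] → 3 hosts.
Excess: 4 − 3 = 1.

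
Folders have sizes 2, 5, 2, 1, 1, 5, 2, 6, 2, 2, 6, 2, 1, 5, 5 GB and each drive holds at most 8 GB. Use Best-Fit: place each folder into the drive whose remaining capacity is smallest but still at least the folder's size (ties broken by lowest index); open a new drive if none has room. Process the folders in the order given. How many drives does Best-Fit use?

drive 1: place 2 GB, 6 GB left
drive 1: place 5 GB, 1 GB left
drive 2: place 2 GB, 6 GB left
drive 1: place 1 GB, 0 GB left
drive 2: place 1 GB, 5 GB left
drive 2: place 5 GB, 0 GB left
drive 3: place 2 GB, 6 GB left
drive 3: place 6 GB, 0 GB left
drive 4: place 2 GB, 6 GB left
drive 4: place 2 GB, 4 GB left
drive 5: place 6 GB, 2 GB left
drive 5: place 2 GB, 0 GB left
drive 4: place 1 GB, 3 GB left
drive 6: place 5 GB, 3 GB left
drive 7: place 5 GB, 3 GB left
Final drives: [2,5,1] [2,1,5] [2,6] [2,2,1] [6,2] [5] [5].

7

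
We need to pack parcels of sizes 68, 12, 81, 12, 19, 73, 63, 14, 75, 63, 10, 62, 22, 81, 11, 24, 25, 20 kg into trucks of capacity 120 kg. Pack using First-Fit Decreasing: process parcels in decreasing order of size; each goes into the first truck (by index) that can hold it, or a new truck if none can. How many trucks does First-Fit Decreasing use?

8 trucks

Sorted descending: 81, 81, 75, 73, 68, 63, 63, 62, 25, 24, 22, 20, 19, 14, 12, 12, 11, 10.
Put 81 kg in truck 1; 39 kg remain.
Put 81 kg in truck 2; 39 kg remain.
Put 75 kg in truck 3; 45 kg remain.
Put 73 kg in truck 4; 47 kg remain.
Put 68 kg in truck 5; 52 kg remain.
Put 63 kg in truck 6; 57 kg remain.
Put 63 kg in truck 7; 57 kg remain.
Put 62 kg in truck 8; 58 kg remain.
Put 25 kg in truck 1; 14 kg remain.
Put 24 kg in truck 2; 15 kg remain.
Put 22 kg in truck 3; 23 kg remain.
Put 20 kg in truck 3; 3 kg remain.
Put 19 kg in truck 4; 28 kg remain.
Put 14 kg in truck 1; 0 kg remain.
Put 12 kg in truck 2; 3 kg remain.
Put 12 kg in truck 4; 16 kg remain.
Put 11 kg in truck 4; 5 kg remain.
Put 10 kg in truck 5; 42 kg remain.
Final trucks: [81,25,14] [81,24,12] [75,22,20] [73,19,12,11] [68,10] [63] [63] [62].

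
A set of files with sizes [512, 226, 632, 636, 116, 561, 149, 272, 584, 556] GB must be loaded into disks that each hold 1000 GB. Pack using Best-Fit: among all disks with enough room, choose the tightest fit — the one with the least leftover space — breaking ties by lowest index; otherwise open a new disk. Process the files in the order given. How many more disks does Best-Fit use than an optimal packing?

0

Best-Fit: [512,226,116] [632,272] [636,149] [561] [584] [556] → 6 disks.
6 files exceed 500 GB (half the capacity), and no two of those can share a disk, so at least 6 disks are needed.
So 6 is already optimal.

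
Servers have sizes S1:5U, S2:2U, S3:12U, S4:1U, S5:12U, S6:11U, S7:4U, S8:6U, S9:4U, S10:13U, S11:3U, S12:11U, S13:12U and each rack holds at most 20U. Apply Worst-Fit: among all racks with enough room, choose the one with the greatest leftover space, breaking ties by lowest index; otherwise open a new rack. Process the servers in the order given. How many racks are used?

rack 1: place S1 (5U), 15U left
rack 1: place S2 (2U), 13U left
rack 1: place S3 (12U), 1U left
rack 1: place S4 (1U), 0U left
rack 2: place S5 (12U), 8U left
rack 3: place S6 (11U), 9U left
rack 3: place S7 (4U), 5U left
rack 2: place S8 (6U), 2U left
rack 3: place S9 (4U), 1U left
rack 4: place S10 (13U), 7U left
rack 4: place S11 (3U), 4U left
rack 5: place S12 (11U), 9U left
rack 6: place S13 (12U), 8U left
Final racks: [5,2,12,1] [12,6] [11,4,4] [13,3] [11] [12].

6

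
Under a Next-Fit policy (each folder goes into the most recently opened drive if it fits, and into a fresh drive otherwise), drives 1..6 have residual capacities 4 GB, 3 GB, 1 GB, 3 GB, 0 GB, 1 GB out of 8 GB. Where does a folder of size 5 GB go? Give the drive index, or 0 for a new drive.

0

Next-Fit only looks at drive 6, which has 1 GB free.
5 GB does not fit, so a new drive is opened.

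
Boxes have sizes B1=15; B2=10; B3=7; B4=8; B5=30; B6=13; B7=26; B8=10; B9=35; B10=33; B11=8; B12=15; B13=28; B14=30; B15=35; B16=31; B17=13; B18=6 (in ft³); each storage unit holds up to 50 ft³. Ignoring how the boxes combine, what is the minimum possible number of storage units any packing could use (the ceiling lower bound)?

8

Total size = 15 + 10 + 7 + 8 + 30 + 13 + 26 + 10 + 35 + 33 + 8 + 15 + 28 + 30 + 35 + 31 + 13 + 6 = 353 ft³.
⌈353 / 50⌉ = 8.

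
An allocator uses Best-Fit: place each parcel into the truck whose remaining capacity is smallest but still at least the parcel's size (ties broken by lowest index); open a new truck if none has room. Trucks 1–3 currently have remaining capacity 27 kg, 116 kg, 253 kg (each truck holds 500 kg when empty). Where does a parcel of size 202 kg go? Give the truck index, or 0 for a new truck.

3

Trucks with room: truck 3 (253 kg).
Tightest fit is truck 3 with 253 kg free.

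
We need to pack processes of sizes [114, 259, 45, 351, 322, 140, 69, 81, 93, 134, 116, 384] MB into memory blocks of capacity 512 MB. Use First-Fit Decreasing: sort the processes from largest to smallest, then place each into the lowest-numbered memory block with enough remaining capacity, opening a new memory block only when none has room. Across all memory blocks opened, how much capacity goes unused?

452

Sorted descending: 384, 351, 322, 259, 140, 134, 116, 114, 93, 81, 69, 45.
memory block 1: place 384 MB, 128 MB left
memory block 2: place 351 MB, 161 MB left
memory block 3: place 322 MB, 190 MB left
memory block 4: place 259 MB, 253 MB left
memory block 2: place 140 MB, 21 MB left
memory block 3: place 134 MB, 56 MB left
memory block 1: place 116 MB, 12 MB left
memory block 4: place 114 MB, 139 MB left
memory block 4: place 93 MB, 46 MB left
memory block 5: place 81 MB, 431 MB left
memory block 5: place 69 MB, 362 MB left
memory block 3: place 45 MB, 11 MB left
5 memory blocks × 512 MB = 2560 MB; used 2108 MB; unused 452 MB.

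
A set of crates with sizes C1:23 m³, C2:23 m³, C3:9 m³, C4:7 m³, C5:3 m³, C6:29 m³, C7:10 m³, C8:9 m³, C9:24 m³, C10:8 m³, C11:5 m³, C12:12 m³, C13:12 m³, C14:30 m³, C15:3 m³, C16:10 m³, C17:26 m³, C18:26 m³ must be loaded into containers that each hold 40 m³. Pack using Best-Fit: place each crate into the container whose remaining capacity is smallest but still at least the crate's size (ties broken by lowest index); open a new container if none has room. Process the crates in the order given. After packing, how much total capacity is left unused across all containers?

C1 (23 m³) → container 1 (remaining 17 m³)
C2 (23 m³) → container 2 (remaining 17 m³)
C3 (9 m³) → container 1 (remaining 8 m³)
C4 (7 m³) → container 1 (remaining 1 m³)
C5 (3 m³) → container 2 (remaining 14 m³)
C6 (29 m³) → container 3 (remaining 11 m³)
C7 (10 m³) → container 3 (remaining 1 m³)
C8 (9 m³) → container 2 (remaining 5 m³)
C9 (24 m³) → container 4 (remaining 16 m³)
C10 (8 m³) → container 4 (remaining 8 m³)
C11 (5 m³) → container 2 (remaining 0 m³)
C12 (12 m³) → container 5 (remaining 28 m³)
C13 (12 m³) → container 5 (remaining 16 m³)
C14 (30 m³) → container 6 (remaining 10 m³)
C15 (3 m³) → container 4 (remaining 5 m³)
C16 (10 m³) → container 6 (remaining 0 m³)
C17 (26 m³) → container 7 (remaining 14 m³)
C18 (26 m³) → container 8 (remaining 14 m³)
8 containers × 40 m³ = 320 m³; used 269 m³; unused 51 m³.

51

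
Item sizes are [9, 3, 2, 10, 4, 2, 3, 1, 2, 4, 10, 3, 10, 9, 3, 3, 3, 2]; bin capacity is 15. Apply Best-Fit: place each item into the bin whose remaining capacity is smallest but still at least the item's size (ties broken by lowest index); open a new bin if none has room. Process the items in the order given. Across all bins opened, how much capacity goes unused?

9 → bin 1 (remaining 6)
3 → bin 1 (remaining 3)
2 → bin 1 (remaining 1)
10 → bin 2 (remaining 5)
4 → bin 2 (remaining 1)
2 → bin 3 (remaining 13)
3 → bin 3 (remaining 10)
1 → bin 1 (remaining 0)
2 → bin 3 (remaining 8)
4 → bin 3 (remaining 4)
10 → bin 4 (remaining 5)
3 → bin 3 (remaining 1)
10 → bin 5 (remaining 5)
9 → bin 6 (remaining 6)
3 → bin 4 (remaining 2)
3 → bin 5 (remaining 2)
3 → bin 6 (remaining 3)
2 → bin 4 (remaining 0)
6 bins × 15 = 90; used 83; unused 7.

7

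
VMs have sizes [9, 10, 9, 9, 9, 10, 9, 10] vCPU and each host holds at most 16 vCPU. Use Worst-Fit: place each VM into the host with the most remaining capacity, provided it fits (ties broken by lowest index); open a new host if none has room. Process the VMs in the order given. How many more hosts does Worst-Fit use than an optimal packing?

Worst-Fit: [9] [10] [9] [9] [9] [10] [9] [10] → 8 hosts.
8 VMs exceed 8 vCPU (half the capacity), and no two of those can share a host, so at least 8 hosts are needed.
So 8 is already optimal.

0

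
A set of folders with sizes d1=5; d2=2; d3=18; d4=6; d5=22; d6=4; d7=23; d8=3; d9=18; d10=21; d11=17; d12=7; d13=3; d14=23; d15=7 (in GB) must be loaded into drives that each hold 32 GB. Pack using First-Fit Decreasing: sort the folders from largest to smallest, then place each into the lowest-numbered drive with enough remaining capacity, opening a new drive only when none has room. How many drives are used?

Sorted descending: 23, 23, 22, 21, 18, 18, 17, 7, 7, 6, 5, 4, 3, 3, 2.
23 GB → drive 1 (remaining 9 GB)
23 GB → drive 2 (remaining 9 GB)
22 GB → drive 3 (remaining 10 GB)
21 GB → drive 4 (remaining 11 GB)
18 GB → drive 5 (remaining 14 GB)
18 GB → drive 6 (remaining 14 GB)
17 GB → drive 7 (remaining 15 GB)
7 GB → drive 1 (remaining 2 GB)
7 GB → drive 2 (remaining 2 GB)
6 GB → drive 3 (remaining 4 GB)
5 GB → drive 4 (remaining 6 GB)
4 GB → drive 3 (remaining 0 GB)
3 GB → drive 4 (remaining 3 GB)
3 GB → drive 4 (remaining 0 GB)
2 GB → drive 1 (remaining 0 GB)

7 drives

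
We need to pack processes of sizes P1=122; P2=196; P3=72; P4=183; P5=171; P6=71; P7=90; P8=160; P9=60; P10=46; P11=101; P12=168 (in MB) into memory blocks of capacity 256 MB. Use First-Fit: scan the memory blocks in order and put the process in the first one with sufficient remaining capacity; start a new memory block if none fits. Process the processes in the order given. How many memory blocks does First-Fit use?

memory block 1: place P1 (122 MB), 134 MB left
memory block 2: place P2 (196 MB), 60 MB left
memory block 1: place P3 (72 MB), 62 MB left
memory block 3: place P4 (183 MB), 73 MB left
memory block 4: place P5 (171 MB), 85 MB left
memory block 3: place P6 (71 MB), 2 MB left
memory block 5: place P7 (90 MB), 166 MB left
memory block 5: place P8 (160 MB), 6 MB left
memory block 1: place P9 (60 MB), 2 MB left
memory block 2: place P10 (46 MB), 14 MB left
memory block 6: place P11 (101 MB), 155 MB left
memory block 7: place P12 (168 MB), 88 MB left

7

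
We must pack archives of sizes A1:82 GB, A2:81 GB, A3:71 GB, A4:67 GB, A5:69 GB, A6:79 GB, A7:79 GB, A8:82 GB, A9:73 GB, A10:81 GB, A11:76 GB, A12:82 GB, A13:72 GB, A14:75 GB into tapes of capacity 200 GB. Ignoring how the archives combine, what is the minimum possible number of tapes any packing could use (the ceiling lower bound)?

Total size = 82 + 81 + 71 + 67 + 69 + 79 + 79 + 82 + 73 + 81 + 76 + 82 + 72 + 75 = 1069 GB.
⌈1069 / 200⌉ = 6.

6 tapes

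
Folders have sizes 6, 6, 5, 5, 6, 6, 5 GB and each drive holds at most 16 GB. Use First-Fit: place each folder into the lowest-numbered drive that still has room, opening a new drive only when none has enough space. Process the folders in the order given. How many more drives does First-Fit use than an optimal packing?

0

First-Fit: [6,6] [5,5,6] [6,5] → 3 drives.
Total size 39 GB; any packing needs at least ⌈39/16⌉ = 3 drives.
So 3 is already optimal.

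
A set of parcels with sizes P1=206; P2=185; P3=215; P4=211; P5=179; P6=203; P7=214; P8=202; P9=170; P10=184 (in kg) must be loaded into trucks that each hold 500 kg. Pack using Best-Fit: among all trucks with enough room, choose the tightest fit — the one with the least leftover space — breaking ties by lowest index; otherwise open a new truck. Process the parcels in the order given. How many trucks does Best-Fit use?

5 trucks

Put P1 (206 kg) in truck 1; 294 kg remain.
Put P2 (185 kg) in truck 1; 109 kg remain.
Put P3 (215 kg) in truck 2; 285 kg remain.
Put P4 (211 kg) in truck 2; 74 kg remain.
Put P5 (179 kg) in truck 3; 321 kg remain.
Put P6 (203 kg) in truck 3; 118 kg remain.
Put P7 (214 kg) in truck 4; 286 kg remain.
Put P8 (202 kg) in truck 4; 84 kg remain.
Put P9 (170 kg) in truck 5; 330 kg remain.
Put P10 (184 kg) in truck 5; 146 kg remain.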